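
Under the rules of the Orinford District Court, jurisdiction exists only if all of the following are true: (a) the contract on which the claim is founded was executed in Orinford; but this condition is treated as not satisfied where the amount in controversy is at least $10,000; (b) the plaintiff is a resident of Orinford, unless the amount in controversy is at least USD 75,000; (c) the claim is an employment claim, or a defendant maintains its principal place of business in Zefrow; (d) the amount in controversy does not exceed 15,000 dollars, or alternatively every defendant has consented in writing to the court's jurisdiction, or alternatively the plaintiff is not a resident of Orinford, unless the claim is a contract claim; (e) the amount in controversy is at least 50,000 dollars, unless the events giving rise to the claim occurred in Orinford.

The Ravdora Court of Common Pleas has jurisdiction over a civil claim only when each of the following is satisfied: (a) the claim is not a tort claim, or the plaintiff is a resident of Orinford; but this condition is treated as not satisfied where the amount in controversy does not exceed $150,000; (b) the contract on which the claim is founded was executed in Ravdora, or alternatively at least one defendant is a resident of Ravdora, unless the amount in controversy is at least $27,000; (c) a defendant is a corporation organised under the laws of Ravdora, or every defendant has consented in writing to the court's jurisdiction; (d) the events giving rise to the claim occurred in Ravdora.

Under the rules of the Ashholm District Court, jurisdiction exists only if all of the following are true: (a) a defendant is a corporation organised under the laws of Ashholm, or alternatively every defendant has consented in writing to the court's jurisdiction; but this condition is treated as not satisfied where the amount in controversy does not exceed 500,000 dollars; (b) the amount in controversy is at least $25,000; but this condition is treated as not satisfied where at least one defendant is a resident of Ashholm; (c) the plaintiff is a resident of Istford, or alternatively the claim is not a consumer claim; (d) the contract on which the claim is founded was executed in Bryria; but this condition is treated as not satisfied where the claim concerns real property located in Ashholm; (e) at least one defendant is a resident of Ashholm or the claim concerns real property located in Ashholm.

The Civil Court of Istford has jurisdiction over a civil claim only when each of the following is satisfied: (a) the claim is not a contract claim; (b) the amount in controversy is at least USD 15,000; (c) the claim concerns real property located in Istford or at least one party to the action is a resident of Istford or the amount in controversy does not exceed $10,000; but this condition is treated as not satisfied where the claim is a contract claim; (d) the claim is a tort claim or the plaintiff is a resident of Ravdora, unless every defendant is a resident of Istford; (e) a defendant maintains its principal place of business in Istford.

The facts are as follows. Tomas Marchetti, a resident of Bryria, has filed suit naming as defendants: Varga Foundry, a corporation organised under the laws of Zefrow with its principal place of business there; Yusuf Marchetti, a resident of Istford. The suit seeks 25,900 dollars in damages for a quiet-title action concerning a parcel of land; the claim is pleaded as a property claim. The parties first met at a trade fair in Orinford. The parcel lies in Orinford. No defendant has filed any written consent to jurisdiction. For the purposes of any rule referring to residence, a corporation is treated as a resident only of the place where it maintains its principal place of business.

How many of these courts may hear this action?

The Orinford District Court:
  (a) No contract (and hence no place of execution) is alleged. Not met.
  (b) The plaintiff resides in Bryria, not Orinford. And the amount in controversy is 25,900 dollars, below the $75,000 floor, so the proviso does not save it. Not met.
  (c) Varga Foundry has its principal place of business in Zefrow — that alternative is enough. Satisfied.
  (d) The plaintiff resides in Bryria, which is not Orinford, which satisfies one of the alternatives. Met.
  (e) The amount in controversy is USD 25,900, below the $50,000 floor. However, the operative events occurred in Orinford, so the 'unless' proviso supplies this condition. Satisfied.
  → At least one condition fails; no jurisdiction.
The Ravdora Court of Common Pleas:
  (a) The claim is a property claim, not a tort claim — that alternative is enough. But the carve-out bites: the amount in controversy is 25,900 dollars, within the 150,000 dollars ceiling. Not satisfied.
  (b) No contract (and hence no place of execution) is alleged; no defendant resides in Ravdora (they reside in Zefrow, Istford) — every alternative fails. Nor does the 'unless' clause help: the amount in controversy is 25,900 dollars, below the $27,000 floor. Condition not met.
  (c) The corporate defendant(s) are organised in Zefrow, not Ravdora; no such written consent has been filed — none of the alternatives is met. Not met.
  (d) The operative events occurred in Orinford, not Ravdora. Not satisfied.
  → The court lacks jurisdiction.
The Ashholm District Court:
  (a) The corporate defendant(s) are organised in Zefrow, not Ashholm; no such written consent has been filed — no alternative holds. Not met.
  (b) The amount in controversy is $25,900, which meets the 25,000 dollars floor. The exception is not triggered, since no defendant resides in Ashholm (they reside in Zefrow, Istford). Satisfied.
  (c) The claim is a property claim, not a consumer claim, so one alternative holds. Condition met.
  (d) No contract (and hence no place of execution) is alleged. Condition not met.
  (e) No defendant resides in Ashholm (they reside in Zefrow, Istford); the property lies in Orinford, not Ashholm — none of the alternatives is met. Condition not met.
  → No jurisdiction.
The Civil Court of Istford:
  (a) The claim is a property claim, not a contract claim. Condition met.
  (b) The amount in controversy is 25,900 dollars, which meets the USD 15,000 floor. Condition met.
  (c) Yusuf Marchetti resides in Istford, which satisfies one of the alternatives. The exception is not triggered, since the claim is a property claim, not a contract claim. Satisfied.
  (d) The claim is a property claim, not a tort claim; the plaintiff resides in Bryria, not Ravdora — every alternative fails. And the defendants reside as follows — Varga Foundry in Zefrow, Yusuf Marchetti in Istford — not all in Istford, so the proviso does not save it. Fails.
  (e) The corporate defendant(s) have their principal place of business in Zefrow, not Istford. Not satisfied.
  → The court lacks jurisdiction.
No court satisfies all of its conditions.

0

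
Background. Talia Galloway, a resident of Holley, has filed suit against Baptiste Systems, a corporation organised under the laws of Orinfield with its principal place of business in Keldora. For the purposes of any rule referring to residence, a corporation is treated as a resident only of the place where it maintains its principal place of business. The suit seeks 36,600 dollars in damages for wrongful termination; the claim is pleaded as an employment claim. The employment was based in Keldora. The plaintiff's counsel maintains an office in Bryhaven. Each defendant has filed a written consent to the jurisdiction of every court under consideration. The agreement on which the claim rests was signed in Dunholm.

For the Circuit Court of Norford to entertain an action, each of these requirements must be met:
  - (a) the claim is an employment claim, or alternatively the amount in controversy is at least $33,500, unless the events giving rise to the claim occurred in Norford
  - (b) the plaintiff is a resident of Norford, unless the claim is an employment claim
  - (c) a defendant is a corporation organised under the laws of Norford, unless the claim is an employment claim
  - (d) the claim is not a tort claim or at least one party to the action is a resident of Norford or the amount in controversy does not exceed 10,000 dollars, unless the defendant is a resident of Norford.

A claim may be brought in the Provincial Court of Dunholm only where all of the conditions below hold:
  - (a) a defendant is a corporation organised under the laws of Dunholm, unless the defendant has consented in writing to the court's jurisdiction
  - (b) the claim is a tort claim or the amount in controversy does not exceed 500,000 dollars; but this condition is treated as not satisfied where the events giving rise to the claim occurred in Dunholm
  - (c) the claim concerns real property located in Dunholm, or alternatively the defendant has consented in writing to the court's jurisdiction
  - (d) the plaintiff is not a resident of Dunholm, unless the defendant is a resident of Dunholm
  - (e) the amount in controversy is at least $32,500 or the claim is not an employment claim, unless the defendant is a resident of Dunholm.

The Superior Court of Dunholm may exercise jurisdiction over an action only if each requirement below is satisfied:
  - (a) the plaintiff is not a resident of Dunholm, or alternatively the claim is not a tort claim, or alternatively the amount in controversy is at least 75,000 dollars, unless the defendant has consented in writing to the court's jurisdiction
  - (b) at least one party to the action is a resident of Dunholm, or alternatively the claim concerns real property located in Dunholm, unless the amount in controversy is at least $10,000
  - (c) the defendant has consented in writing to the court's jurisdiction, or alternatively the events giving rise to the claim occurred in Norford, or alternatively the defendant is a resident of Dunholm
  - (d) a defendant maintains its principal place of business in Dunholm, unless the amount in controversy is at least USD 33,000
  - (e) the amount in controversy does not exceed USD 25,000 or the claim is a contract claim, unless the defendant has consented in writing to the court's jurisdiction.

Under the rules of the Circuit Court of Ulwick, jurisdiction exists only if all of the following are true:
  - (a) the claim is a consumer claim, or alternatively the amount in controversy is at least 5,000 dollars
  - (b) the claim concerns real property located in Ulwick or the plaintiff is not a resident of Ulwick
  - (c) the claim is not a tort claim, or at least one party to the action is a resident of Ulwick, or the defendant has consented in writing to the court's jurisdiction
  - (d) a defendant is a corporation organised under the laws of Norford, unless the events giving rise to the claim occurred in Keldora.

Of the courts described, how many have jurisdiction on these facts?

4

The Circuit Court of Norford:
  (a) The claim is an employment claim, so this disjunct is met. Met.
  (b) The plaintiff resides in Holley, not Norford. But the claim is an employment claim, and the 'unless' clause therefore excuses the requirement. Met.
  (c) The corporate defendant(s) are organised in Orinfield, not Norford. The proviso rescues it, though: the claim is an employment claim. Satisfied.
  (d) The claim is an employment claim, not a tort claim, so one alternative holds. Met.
  → All conditions met; jurisdiction exists.
The Provincial Court of Dunholm:
  (a) The corporate defendant(s) are organised in Orinfield, not Dunholm. However, every defendant has filed written consent, so the 'unless' proviso supplies this condition. Condition met.
  (b) The amount in controversy is 36,600 dollars, within the $500,000 ceiling — that alternative is enough. The carve-out does not apply: the operative events occurred in Keldora, not Dunholm. Condition met.
  (c) Every defendant has filed written consent, so one alternative holds. Satisfied.
  (d) The plaintiff resides in Holley, which is not Dunholm. Met.
  (e) The amount in controversy is 36,600 dollars, which meets the USD 32,500 floor — that alternative is enough. Met.
  → Jurisdiction lies.
The Superior Court of Dunholm:
  (a) The plaintiff resides in Holley, which is not Dunholm — that alternative is enough. Met.
  (b) No party resides in Dunholm; the claim does not concern real property — none of the alternatives is met. But the amount in controversy is $36,600, which meets the $10,000 floor, and the 'unless' clause therefore excuses the requirement. Condition met.
  (c) Every defendant has filed written consent, so this disjunct is met. Met.
  (d) The corporate defendant(s) have their principal place of business in Keldora, not Dunholm. But the amount in controversy is $36,600, which meets the 33,000 dollars floor, and the 'unless' clause therefore excuses the requirement. Satisfied.
  (e) The amount in controversy is $36,600, above the 25,000 dollars ceiling; the claim is an employment claim, not a contract claim — no alternative holds. The proviso rescues it, though: every defendant has filed written consent. Satisfied.
  → Every requirement is satisfied — jurisdiction.
The Circuit Court of Ulwick:
  (a) The amount in controversy is 36,600 dollars, which meets the 5,000 dollars floor, so this disjunct is met. Satisfied.
  (b) The plaintiff resides in Holley, which is not Ulwick, so this disjunct is met. Met.
  (c) The claim is an employment claim, not a tort claim — that alternative is enough. Satisfied.
  (d) The corporate defendant(s) are organised in Orinfield, not Norford. But the operative events occurred in Keldora, and the 'unless' clause therefore excuses the requirement. Met.
  → The court has jurisdiction.
Courts with jurisdiction: the Circuit Court of Norford, the Provincial Court of Dunholm, the Superior Court of Dunholm, the Circuit Court of Ulwick — 4 in total.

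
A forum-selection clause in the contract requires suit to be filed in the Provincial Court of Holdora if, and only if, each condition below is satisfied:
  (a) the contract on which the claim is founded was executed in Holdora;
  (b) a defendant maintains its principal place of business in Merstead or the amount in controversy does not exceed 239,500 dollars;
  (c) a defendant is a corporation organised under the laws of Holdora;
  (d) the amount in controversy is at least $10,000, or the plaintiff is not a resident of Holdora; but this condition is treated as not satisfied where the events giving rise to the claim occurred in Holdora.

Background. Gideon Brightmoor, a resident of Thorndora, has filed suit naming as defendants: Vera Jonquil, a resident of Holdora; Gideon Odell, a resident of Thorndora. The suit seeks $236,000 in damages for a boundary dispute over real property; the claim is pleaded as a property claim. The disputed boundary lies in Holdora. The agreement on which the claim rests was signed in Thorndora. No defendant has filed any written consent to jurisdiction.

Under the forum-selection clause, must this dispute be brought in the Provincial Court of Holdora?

No

The Provincial Court of Holdora:
  (a) The contract was executed in Thorndora, not Holdora. Fails.
  (b) The amount in controversy is 236,000 dollars, within the $239,500 ceiling — that alternative is enough. Satisfied.
  (c) No defendant is a corporation. Not met.
  (d) The amount in controversy is USD 236,000, which meets the USD 10,000 floor, so this disjunct is met. But the operative events occurred in Holdora, triggering the carve-out and defeating this condition. Fails.
  → The clause does not apply.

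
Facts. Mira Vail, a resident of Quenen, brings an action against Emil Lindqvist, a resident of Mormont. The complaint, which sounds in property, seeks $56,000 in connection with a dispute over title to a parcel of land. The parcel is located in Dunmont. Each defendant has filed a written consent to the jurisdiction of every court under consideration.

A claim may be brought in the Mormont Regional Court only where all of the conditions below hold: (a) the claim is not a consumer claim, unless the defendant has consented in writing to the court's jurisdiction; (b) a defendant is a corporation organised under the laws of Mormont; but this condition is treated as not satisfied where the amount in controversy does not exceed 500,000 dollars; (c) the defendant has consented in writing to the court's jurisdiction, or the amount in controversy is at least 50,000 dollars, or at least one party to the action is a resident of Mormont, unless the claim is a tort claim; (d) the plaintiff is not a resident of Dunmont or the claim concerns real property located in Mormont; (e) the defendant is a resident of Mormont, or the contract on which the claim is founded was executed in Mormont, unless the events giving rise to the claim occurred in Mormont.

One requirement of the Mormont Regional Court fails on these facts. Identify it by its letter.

The Mormont Regional Court:
  (a) The claim is a property claim, not a consumer claim. Condition met.
  (b) No defendant is a corporation. Not met.
  (c) Every defendant has filed written consent, so one alternative holds. Condition met.
  (d) The plaintiff resides in Quenen, which is not Dunmont, so this disjunct is met. Condition met.
  (e) The defendant resides in Mormont — that alternative is enough. Condition met.
Only condition (b) fails.

(b)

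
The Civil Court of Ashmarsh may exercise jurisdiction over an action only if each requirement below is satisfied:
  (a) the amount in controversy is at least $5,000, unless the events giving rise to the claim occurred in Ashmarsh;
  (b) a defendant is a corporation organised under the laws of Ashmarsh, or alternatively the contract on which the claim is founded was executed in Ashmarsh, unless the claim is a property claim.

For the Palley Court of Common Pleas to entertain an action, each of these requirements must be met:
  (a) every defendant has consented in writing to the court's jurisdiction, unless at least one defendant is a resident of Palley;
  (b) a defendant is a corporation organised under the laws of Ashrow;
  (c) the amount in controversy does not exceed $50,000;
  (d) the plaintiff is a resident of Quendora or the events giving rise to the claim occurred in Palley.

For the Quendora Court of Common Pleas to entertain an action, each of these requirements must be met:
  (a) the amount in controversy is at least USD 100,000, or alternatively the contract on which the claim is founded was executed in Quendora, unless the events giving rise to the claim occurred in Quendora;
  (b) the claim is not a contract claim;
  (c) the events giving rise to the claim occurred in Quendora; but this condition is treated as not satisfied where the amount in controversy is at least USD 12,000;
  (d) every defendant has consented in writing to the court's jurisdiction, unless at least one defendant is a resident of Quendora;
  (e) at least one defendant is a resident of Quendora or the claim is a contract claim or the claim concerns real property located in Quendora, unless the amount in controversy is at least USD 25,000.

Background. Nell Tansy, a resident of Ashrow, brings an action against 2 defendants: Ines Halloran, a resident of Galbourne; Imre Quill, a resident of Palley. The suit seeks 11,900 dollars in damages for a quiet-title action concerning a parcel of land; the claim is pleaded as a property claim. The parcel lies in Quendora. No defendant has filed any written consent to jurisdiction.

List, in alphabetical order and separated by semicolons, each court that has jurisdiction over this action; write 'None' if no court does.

the Civil Court of Ashmarsh

The Civil Court of Ashmarsh:
  (a) The amount in controversy is $11,900, which meets the USD 5,000 floor. Satisfied.
  (b) No defendant is a corporation; no contract (and hence no place of execution) is alleged — no alternative holds. The proviso rescues it, though: the claim is a property claim. Condition met.
  → The court has jurisdiction.
The Palley Court of Common Pleas:
  (a) No such written consent has been filed. However, Imre Quill resides in Palley, so the 'unless' proviso supplies this condition. Satisfied.
  (b) No defendant is a corporation. Not met.
  (c) The amount in controversy is $11,900, within the $50,000 ceiling. Satisfied.
  (d) The plaintiff resides in Ashrow, not Quendora; the operative events occurred in Quendora, not Palley — none of the alternatives is met. Not satisfied.
  → Not every requirement is met — no jurisdiction.
The Quendora Court of Common Pleas:
  (a) The amount in controversy is $11,900, below the 100,000 dollars floor; no contract (and hence no place of execution) is alleged — none of the alternatives is met. However, the operative events occurred in Quendora, so the 'unless' proviso supplies this condition. Met.
  (b) The claim is a property claim, not a contract claim. Satisfied.
  (c) The operative events occurred in Quendora. And the carve-out is inapplicable — the amount in controversy is 11,900 dollars, below the USD 12,000 floor. Condition met.
  (d) No such written consent has been filed. The proviso offers no rescue either, since no defendant resides in Quendora (they reside in Galbourne, Palley). Not satisfied.
  (e) The property lies in Quendora, so one alternative holds. Satisfied.
  → The court lacks jurisdiction.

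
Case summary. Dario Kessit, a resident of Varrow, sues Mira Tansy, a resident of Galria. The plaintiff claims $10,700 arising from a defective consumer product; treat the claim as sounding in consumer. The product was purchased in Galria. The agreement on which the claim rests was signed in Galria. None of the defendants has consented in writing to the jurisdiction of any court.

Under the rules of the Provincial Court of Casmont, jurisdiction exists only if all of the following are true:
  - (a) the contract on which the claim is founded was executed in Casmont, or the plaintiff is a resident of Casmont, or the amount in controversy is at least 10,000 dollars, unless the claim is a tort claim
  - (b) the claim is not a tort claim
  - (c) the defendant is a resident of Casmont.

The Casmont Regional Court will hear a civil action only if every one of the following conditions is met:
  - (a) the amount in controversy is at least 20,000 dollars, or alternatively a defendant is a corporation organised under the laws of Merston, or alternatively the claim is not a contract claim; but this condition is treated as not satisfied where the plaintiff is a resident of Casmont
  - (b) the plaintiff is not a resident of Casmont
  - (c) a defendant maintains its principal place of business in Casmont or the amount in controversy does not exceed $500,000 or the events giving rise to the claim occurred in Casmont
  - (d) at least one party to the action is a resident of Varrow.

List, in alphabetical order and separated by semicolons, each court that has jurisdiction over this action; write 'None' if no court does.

the Casmont Regional Court

The Provincial Court of Casmont:
  (a) The amount in controversy is $10,700, which meets the USD 10,000 floor, which satisfies one of the alternatives. Satisfied.
  (b) The claim is a consumer claim, not a tort claim. Satisfied.
  (c) The defendant resides in Galria, not Casmont. Not satisfied.
  → No jurisdiction.
The Casmont Regional Court:
  (a) The claim is a consumer claim, not a contract claim — that alternative is enough. The exception is not triggered, since the plaintiff resides in Varrow, not Casmont. Condition met.
  (b) The plaintiff resides in Varrow, which is not Casmont. Satisfied.
  (c) The amount in controversy is 10,700 dollars, within the 500,000 dollars ceiling, which satisfies one of the alternatives. Condition met.
  (d) Dario Kessit resides in Varrow. Condition met.
  → Every requirement is satisfied — jurisdiction.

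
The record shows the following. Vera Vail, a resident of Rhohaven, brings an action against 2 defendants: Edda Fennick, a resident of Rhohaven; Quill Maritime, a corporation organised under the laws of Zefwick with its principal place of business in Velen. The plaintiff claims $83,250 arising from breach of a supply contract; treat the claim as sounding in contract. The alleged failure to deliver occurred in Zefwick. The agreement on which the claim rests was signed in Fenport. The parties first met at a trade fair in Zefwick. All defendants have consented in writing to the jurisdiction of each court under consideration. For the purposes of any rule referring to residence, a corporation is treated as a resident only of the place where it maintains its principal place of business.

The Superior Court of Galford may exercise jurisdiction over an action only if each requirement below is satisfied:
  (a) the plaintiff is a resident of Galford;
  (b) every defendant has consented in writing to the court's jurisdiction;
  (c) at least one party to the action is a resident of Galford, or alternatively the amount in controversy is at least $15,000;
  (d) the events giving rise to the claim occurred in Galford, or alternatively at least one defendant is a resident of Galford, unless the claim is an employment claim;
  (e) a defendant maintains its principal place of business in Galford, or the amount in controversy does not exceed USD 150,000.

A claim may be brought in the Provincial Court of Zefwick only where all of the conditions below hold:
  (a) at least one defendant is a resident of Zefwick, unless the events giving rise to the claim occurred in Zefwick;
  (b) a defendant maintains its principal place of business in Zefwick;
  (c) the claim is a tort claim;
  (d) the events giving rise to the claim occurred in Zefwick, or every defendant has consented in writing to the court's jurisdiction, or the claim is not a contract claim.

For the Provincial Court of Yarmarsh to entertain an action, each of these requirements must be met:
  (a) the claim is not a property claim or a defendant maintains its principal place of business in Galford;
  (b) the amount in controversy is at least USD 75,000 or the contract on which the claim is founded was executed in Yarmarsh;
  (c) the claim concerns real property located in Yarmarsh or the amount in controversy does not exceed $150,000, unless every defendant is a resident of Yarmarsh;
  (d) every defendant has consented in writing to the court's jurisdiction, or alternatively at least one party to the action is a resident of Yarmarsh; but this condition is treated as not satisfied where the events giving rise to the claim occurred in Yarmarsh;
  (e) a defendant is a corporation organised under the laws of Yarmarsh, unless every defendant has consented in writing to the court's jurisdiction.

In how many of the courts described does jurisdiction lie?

The Superior Court of Galford:
  (a) The plaintiff resides in Rhohaven, not Galford. Fails.
  (b) Every defendant has filed written consent. Met.
  (c) The amount in controversy is USD 83,250, which meets the 15,000 dollars floor, which satisfies one of the alternatives. Condition met.
  (d) The operative events occurred in Zefwick, not Galford; no defendant resides in Galford (they reside in Rhohaven, Velen) — none of the alternatives is met. Nor does the 'unless' clause help: the claim is a contract claim, not an employment claim. Fails.
  (e) The amount in controversy is 83,250 dollars, within the $150,000 ceiling, so this disjunct is met. Condition met.
  → Not every requirement is met — no jurisdiction.
The Provincial Court of Zefwick:
  (a) No defendant resides in Zefwick (they reside in Rhohaven, Velen). However, the operative events occurred in Zefwick, so the 'unless' proviso supplies this condition. Satisfied.
  (b) The corporate defendant(s) have their principal place of business in Velen, not Zefwick. Fails.
  (c) The claim is a contract claim, not a tort claim. Fails.
  (d) The operative events occurred in Zefwick, which satisfies one of the alternatives. Met.
  → The court lacks jurisdiction.
The Provincial Court of Yarmarsh:
  (a) The claim is a contract claim, not a property claim, so one alternative holds. Met.
  (b) The amount in controversy is USD 83,250, which meets the 75,000 dollars floor, which satisfies one of the alternatives. Met.
  (c) The amount in controversy is USD 83,250, within the 150,000 dollars ceiling, so one alternative holds. Condition met.
  (d) Every defendant has filed written consent, so this disjunct is met. The exception is not triggered, since the operative events occurred in Zefwick, not Yarmarsh. Met.
  (e) The corporate defendant(s) are organised in Zefwick, not Yarmarsh. But every defendant has filed written consent, and the 'unless' clause therefore excuses the requirement. Condition met.
  → Jurisdiction lies.
Courts with jurisdiction: the Provincial Court of Yarmarsh — 1 in total.

1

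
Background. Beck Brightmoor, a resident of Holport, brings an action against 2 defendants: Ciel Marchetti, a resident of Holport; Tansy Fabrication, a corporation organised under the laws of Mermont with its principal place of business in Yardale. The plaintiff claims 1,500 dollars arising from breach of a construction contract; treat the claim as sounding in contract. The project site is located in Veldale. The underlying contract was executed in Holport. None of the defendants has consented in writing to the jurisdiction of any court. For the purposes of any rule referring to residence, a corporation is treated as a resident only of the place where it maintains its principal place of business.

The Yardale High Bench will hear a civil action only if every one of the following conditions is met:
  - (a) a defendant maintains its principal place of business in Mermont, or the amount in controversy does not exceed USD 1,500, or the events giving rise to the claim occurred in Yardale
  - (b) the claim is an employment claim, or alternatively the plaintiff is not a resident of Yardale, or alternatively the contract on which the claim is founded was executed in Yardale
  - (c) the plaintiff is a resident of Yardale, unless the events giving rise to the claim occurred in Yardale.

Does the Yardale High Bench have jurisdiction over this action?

No

The Yardale High Bench:
  (a) The amount in controversy is $1,500, within the 1,500 dollars ceiling, which satisfies one of the alternatives. Satisfied.
  (b) The plaintiff resides in Holport, which is not Yardale, so this disjunct is met. Met.
  (c) The plaintiff resides in Holport, not Yardale. The proviso offers no rescue either, since the operative events occurred in Veldale, not Yardale. Not met.
  → The court lacks jurisdiction.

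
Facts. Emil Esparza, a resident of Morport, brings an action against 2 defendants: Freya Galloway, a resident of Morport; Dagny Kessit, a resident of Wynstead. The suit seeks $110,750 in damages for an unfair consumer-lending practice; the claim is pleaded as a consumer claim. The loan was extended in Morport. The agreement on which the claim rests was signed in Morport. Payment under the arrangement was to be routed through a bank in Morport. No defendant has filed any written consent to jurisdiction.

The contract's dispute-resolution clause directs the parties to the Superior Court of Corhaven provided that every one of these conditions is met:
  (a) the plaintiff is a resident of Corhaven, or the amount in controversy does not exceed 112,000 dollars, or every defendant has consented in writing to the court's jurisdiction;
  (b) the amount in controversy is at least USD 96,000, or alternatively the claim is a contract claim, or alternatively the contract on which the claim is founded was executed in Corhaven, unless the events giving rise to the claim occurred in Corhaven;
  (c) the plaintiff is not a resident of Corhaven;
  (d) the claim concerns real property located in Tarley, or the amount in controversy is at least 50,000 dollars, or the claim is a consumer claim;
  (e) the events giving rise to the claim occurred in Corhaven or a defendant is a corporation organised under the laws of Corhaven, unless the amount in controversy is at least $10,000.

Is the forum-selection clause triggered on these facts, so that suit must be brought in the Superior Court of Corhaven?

Yes

The Superior Court of Corhaven:
  (a) The amount in controversy is USD 110,750, within the USD 112,000 ceiling — that alternative is enough. Satisfied.
  (b) The amount in controversy is USD 110,750, which meets the USD 96,000 floor, so this disjunct is met. Satisfied.
  (c) The plaintiff resides in Morport, which is not Corhaven. Met.
  (d) The amount in controversy is 110,750 dollars, which meets the 50,000 dollars floor, so this disjunct is met. Met.
  (e) The operative events occurred in Morport, not Corhaven; no defendant is a corporation — none of the alternatives is met. The proviso rescues it, though: the amount in controversy is $110,750, which meets the 10,000 dollars floor. Met.
  → The clause applies.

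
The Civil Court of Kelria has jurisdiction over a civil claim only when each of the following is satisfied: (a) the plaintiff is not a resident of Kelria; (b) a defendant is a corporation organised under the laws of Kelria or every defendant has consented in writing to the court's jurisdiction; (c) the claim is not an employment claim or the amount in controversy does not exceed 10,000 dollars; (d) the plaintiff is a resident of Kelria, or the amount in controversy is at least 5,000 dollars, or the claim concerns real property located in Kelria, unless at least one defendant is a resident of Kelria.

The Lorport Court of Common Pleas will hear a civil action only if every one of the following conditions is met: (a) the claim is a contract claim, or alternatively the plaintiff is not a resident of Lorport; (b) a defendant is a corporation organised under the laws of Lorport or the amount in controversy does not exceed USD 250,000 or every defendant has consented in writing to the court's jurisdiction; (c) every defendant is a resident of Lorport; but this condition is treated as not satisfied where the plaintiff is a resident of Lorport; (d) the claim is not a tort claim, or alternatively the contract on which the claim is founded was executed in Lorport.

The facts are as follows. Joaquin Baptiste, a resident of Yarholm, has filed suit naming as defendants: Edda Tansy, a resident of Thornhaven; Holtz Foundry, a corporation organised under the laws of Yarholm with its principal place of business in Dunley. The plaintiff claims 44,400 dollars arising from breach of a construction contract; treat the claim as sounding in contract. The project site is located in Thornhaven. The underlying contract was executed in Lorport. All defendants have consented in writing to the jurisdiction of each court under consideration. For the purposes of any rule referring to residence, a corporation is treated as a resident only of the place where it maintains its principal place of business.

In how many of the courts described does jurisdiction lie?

1

The Civil Court of Kelria:
  (a) The plaintiff resides in Yarholm, which is not Kelria. Met.
  (b) Every defendant has filed written consent, so this disjunct is met. Met.
  (c) The claim is a contract claim, not an employment claim, so this disjunct is met. Met.
  (d) The amount in controversy is $44,400, which meets the USD 5,000 floor, which satisfies one of the alternatives. Condition met.
  → Every requirement is satisfied — jurisdiction.
The Lorport Court of Common Pleas:
  (a) The claim is a contract claim, so one alternative holds. Met.
  (b) The amount in controversy is USD 44,400, within the $250,000 ceiling, so this disjunct is met. Condition met.
  (c) The defendants reside as follows — Edda Tansy in Thornhaven, Holtz Foundry in Dunley — not all in Lorport. Fails.
  (d) The claim is a contract claim, not a tort claim, so this disjunct is met. Met.
  → The court lacks jurisdiction.
Courts with jurisdiction: the Civil Court of Kelria — 1 in total.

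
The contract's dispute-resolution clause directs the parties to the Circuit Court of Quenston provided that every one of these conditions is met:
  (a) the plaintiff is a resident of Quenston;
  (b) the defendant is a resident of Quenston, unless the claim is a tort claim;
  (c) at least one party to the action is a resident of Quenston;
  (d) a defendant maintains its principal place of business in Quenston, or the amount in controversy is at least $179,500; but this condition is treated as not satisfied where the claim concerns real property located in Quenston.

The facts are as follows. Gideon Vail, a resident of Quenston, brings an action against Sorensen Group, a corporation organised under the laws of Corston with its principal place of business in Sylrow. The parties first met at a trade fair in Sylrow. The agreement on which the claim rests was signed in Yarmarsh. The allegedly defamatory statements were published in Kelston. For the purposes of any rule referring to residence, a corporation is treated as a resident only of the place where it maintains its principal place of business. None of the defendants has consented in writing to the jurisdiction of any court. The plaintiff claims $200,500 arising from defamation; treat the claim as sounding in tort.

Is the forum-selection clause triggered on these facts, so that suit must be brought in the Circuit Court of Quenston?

Yes

The Circuit Court of Quenston:
  (a) The plaintiff resides in Quenston. Satisfied.
  (b) The defendant resides in Sylrow, not Quenston. However, the claim is a tort claim, so the 'unless' proviso supplies this condition. Condition met.
  (c) Gideon Vail resides in Quenston. Condition met.
  (d) The amount in controversy is USD 200,500, which meets the USD 179,500 floor — that alternative is enough. And the carve-out is inapplicable — the claim does not concern real property. Condition met.
  → The clause applies.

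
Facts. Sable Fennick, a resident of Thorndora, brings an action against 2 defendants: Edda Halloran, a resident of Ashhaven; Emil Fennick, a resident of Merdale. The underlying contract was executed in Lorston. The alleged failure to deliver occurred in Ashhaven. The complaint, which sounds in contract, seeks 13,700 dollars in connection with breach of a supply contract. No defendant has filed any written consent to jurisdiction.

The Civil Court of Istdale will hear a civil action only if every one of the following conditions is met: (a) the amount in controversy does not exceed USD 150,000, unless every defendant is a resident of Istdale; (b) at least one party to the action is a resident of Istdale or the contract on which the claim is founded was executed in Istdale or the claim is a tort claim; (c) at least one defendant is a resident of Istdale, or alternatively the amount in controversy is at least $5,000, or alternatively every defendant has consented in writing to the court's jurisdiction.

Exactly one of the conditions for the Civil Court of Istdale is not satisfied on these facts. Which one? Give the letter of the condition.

(b)

The Civil Court of Istdale:
  (a) The amount in controversy is USD 13,700, within the USD 150,000 ceiling. Met.
  (b) No party resides in Istdale; the contract was executed in Lorston, not Istdale; the claim is a contract claim, not a tort claim — every alternative fails. Not satisfied.
  (c) The amount in controversy is $13,700, which meets the 5,000 dollars floor, so one alternative holds. Met.
Only condition (b) fails.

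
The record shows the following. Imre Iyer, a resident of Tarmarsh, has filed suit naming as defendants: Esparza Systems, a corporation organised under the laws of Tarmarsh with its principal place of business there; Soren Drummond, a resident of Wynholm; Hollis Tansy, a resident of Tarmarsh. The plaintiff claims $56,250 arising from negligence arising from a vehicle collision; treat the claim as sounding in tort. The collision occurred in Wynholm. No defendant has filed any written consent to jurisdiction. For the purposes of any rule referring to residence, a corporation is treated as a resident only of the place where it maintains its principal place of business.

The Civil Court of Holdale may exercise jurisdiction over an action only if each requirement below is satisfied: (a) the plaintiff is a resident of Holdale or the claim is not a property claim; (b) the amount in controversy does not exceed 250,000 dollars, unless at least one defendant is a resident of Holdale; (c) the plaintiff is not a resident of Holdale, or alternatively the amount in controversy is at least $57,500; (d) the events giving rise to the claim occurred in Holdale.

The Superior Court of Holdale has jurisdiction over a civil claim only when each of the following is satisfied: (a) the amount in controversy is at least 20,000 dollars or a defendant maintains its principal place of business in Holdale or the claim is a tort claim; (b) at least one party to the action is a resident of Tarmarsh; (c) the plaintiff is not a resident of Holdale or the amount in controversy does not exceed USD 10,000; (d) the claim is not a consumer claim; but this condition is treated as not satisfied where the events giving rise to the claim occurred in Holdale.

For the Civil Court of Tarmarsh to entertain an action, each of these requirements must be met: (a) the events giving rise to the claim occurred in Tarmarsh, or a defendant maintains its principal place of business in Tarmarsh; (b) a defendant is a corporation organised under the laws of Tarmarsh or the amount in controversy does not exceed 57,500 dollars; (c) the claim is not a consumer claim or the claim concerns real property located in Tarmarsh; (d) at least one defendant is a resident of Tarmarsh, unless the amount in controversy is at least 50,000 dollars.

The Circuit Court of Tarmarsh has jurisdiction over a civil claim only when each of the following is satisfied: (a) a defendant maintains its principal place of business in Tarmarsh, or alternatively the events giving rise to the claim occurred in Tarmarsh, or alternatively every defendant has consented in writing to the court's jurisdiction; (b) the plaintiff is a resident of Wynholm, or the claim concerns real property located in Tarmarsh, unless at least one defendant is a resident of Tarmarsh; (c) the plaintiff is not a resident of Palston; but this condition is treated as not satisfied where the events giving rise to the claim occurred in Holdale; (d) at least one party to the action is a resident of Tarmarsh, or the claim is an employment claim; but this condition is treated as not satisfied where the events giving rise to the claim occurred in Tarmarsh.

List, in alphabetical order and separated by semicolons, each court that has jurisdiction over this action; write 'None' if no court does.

the Circuit Court of Tarmarsh; the Civil Court of Tarmarsh; the Superior Court of Holdale

The Civil Court of Holdale:
  (a) The claim is a tort claim, not a property claim, so one alternative holds. Satisfied.
  (b) The amount in controversy is $56,250, within the USD 250,000 ceiling. Satisfied.
  (c) The plaintiff resides in Tarmarsh, which is not Holdale, which satisfies one of the alternatives. Satisfied.
  (d) The operative events occurred in Wynholm, not Holdale. Not satisfied.
  → No jurisdiction.
The Superior Court of Holdale:
  (a) The amount in controversy is 56,250 dollars, which meets the 20,000 dollars floor, so one alternative holds. Satisfied.
  (b) Imre Iyer resides in Tarmarsh. Condition met.
  (c) The plaintiff resides in Tarmarsh, which is not Holdale, so one alternative holds. Met.
  (d) The claim is a tort claim, not a consumer claim. The carve-out does not apply: the operative events occurred in Wynholm, not Holdale. Satisfied.
  → All conditions met; jurisdiction exists.
The Civil Court of Tarmarsh:
  (a) Esparza Systems has its principal place of business in Tarmarsh, so one alternative holds. Satisfied.
  (b) Esparza Systems is organised under the laws of Tarmarsh, so this disjunct is met. Satisfied.
  (c) The claim is a tort claim, not a consumer claim, which satisfies one of the alternatives. Condition met.
  (d) Esparza Systems resides in Tarmarsh. Satisfied.
  → Every requirement is satisfied — jurisdiction.
The Circuit Court of Tarmarsh:
  (a) Esparza Systems has its principal place of business in Tarmarsh, which satisfies one of the alternatives. Condition met.
  (b) The plaintiff resides in Tarmarsh, not Wynholm; the claim does not concern real property — no alternative holds. But Esparza Systems resides in Tarmarsh, and the 'unless' clause therefore excuses the requirement. Met.
  (c) The plaintiff resides in Tarmarsh, which is not Palston. And the carve-out is inapplicable — the operative events occurred in Wynholm, not Holdale. Condition met.
  (d) Imre Iyer resides in Tarmarsh, which satisfies one of the alternatives. The exception is not triggered, since the operative events occurred in Wynholm, not Tarmarsh. Condition met.
  → The court has jurisdiction.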